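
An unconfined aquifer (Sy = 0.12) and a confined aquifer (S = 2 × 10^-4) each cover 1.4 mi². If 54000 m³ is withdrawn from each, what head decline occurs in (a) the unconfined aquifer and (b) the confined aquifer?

Δh_u ≈ 0.124 m; Δh_c ≈ 74.5 m

A = 1.4 mi² = 3.626 × 10^6 m²
Unconfined: Δh_u = ΔV/(Sy·A) = 54000/(0.12 × 3.626 × 10^6) = 0.1241 m
Confined: Δh_c = ΔV/(S·A) = 54000/(2 × 10^-4 × 3.626 × 10^6) = 74.46 m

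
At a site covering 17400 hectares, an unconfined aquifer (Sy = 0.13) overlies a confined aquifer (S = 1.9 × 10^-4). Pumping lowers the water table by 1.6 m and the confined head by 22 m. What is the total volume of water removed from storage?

ΔV ≈ 3.69 × 10^7 m³

A = 17400 hectares = 1.74 × 10^8 m²
Unconfined: ΔV_u = Sy × A × Δh_u = 0.13 × 1.74 × 10^8 × 1.6 = 3.619 × 10^7 m³
Confined: ΔV_c = S × A × Δh_c = 1.9 × 10^-4 × 1.74 × 10^8 × 22 = 7.273 × 10^5 m³
Total ΔV = 3.619 × 10^7 + 7.273 × 10^5 = 3.692 × 10^7 m³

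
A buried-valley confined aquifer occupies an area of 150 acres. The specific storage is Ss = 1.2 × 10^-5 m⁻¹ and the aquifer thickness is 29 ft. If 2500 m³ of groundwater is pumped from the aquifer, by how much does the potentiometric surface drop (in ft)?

Δh ≈ 127 ft

b = 29 ft = 8.839 m
S = Ss × b = 1.2 × 10^-5 m⁻¹ × 8.839 m = 1.061 × 10^-4
A = 150 acres = 6.07 × 10^5 m²
Δh = ΔV / (S × A) = 2500 m³ / (1.061 × 10^-4 × 6.07 × 10^5 m²) = 38.83 m
Δh = 38.83 m = 127.4 ft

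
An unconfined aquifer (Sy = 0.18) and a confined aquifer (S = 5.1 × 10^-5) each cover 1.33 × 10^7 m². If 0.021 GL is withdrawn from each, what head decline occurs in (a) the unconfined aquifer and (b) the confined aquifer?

ΔV = 0.021 GL = 21000 m³
Unconfined: Δh_u = ΔV/(Sy·A) = 21000/(0.18 × 1.33 × 10^7) = 0.008772 m
Confined: Δh_c = ΔV/(S·A) = 21000/(5.1 × 10^-5 × 1.33 × 10^7) = 30.96 m

Δh_u ≈ 0.00877 m; Δh_c ≈ 31 m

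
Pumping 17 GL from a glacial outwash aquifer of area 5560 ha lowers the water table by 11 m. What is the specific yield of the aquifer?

Sy ≈ 0.028

A = 5560 ha = 5.56 × 10^7 m²
ΔV = 17 GL = 1.7 × 10^7 m³
Sy = ΔV / (A × Δh) = 1.7 × 10^7 m³ / (5.56 × 10^7 m² × 11 m) = 0.0278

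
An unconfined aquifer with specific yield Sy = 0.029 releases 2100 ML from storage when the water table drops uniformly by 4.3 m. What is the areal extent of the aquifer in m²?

ΔV = 2100 ML = 2.1 × 10^6 m³
A = ΔV / (Sy × Δh) = 2.1 × 10^6 / (0.029 × 4.3) = 1.684 × 10^7 m²

A ≈ 1.68 × 10^7 m²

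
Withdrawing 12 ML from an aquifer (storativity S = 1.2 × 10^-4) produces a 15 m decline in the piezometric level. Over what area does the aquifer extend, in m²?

ΔV = 12 ML = 12000 m³
A = ΔV / (S × Δh) = 12000 / (1.2 × 10^-4 × 15) = 6.667 × 10^6 m²

A ≈ 6.67 × 10^6 m²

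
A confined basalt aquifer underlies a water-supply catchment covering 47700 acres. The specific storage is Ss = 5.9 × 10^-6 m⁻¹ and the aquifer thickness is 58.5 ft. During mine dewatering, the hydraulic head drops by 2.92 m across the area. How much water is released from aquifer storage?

b = 58.5 ft = 17.83 m
S = Ss × b = 5.9 × 10^-6 m⁻¹ × 17.83 m = 1.052 × 10^-4
A = 47700 acres = 1.93 × 10^8 m²
ΔV = S × A × Δh = 1.052 × 10^-4 × 1.93 × 10^8 m² × 2.92 m = 59300 m³

ΔV ≈ 59300 m³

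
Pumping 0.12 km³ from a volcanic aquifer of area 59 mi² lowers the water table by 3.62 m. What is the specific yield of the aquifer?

Sy ≈ 0.22

A = 59 mi² = 1.528 × 10^8 m²
ΔV = 0.12 km³ = 1.2 × 10^8 m³
Sy = ΔV / (A × Δh) = 1.2 × 10^8 m³ / (1.528 × 10^8 m² × 3.62 m) = 0.2169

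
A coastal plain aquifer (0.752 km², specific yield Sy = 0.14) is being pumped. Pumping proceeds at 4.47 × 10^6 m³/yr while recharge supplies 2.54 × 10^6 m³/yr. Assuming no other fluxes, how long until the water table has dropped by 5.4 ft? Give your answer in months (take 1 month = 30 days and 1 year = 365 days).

A = 0.752 km² = 7.52 × 10^5 m²
Δh = 5.4 ft = 1.646 m
ΔV = Sy × A × Δh = 0.14 × 7.52 × 10^5 × 1.646 = 1.733 × 10^5 m³
Net withdrawal = 4.47 × 10^6 − 2.54 × 10^6 = 1.93 × 10^6 m³/yr = 5288 m³/d
t = ΔV / Q = 1.733 × 10^5 m³ / 5288 m³/d = 32.77 d
t = 32.77 d ≈ 1.092 months

t ≈ 1.09 months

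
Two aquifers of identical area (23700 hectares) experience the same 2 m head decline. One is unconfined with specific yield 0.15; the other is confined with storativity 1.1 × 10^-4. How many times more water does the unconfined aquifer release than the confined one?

ΔV_u / ΔV_c ≈ 1360

A = 23700 hectares = 2.37 × 10^8 m²
Unconfined: ΔV_u = Sy × A × Δh = 0.15 × 2.37 × 10^8 × 2 = 7.11 × 10^7 m³
Confined: ΔV_c = S × A × Δh = 1.1 × 10^-4 × 2.37 × 10^8 × 2 = 52140 m³
Ratio = ΔV_u / ΔV_c = Sy / S = 0.15 / 1.1 × 10^-4 = 1364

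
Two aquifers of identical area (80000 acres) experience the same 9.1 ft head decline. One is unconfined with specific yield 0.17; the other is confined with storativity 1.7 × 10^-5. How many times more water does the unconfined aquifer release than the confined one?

ΔV_u / ΔV_c ≈ 10000

A = 80000 acres = 3.237 × 10^8 m²
Δh = 9.1 ft = 2.774 m
Unconfined: ΔV_u = Sy × A × Δh = 0.17 × 3.237 × 10^8 × 2.774 = 1.527 × 10^8 m³
Confined: ΔV_c = S × A × Δh = 1.7 × 10^-5 × 3.237 × 10^8 × 2.774 = 15270 m³
Ratio = ΔV_u / ΔV_c = Sy / S = 0.17 / 1.7 × 10^-5 = 10000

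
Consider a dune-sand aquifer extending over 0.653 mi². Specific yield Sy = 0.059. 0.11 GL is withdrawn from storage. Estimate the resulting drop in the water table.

Δh ≈ 1.1 m

A = 0.653 mi² = 1.691 × 10^6 m²
ΔV = 0.11 GL = 1.1 × 10^5 m³
Δh = ΔV / (Sy × A) = 1.1 × 10^5 m³ / (0.059 × 1.691 × 10^6 m²) = 1.102 m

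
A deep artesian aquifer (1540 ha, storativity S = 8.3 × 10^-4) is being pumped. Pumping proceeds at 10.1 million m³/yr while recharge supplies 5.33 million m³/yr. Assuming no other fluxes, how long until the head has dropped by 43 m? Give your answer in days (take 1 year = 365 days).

A = 1540 ha = 1.54 × 10^7 m²
ΔV = S × A × Δh = 8.3 × 10^-4 × 1.54 × 10^7 × 43 = 5.496 × 10^5 m³
Net withdrawal = 10.1 − 5.33 = 4.77 million m³/yr = 13070 m³/d
t = ΔV / Q = 5.496 × 10^5 m³ / 13070 m³/d = 42.06 d

t ≈ 42.1 days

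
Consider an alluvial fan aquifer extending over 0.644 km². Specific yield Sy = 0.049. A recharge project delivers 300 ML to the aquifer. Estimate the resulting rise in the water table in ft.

Δh ≈ 31.2 ft

A = 0.644 km² = 6.44 × 10^5 m²
ΔV = 300 ML = 3 × 10^5 m³
Δh = ΔV / (Sy × A) = 3 × 10^5 m³ / (0.049 × 6.44 × 10^5 m²) = 9.507 m
Δh = 9.507 m = 31.19 ft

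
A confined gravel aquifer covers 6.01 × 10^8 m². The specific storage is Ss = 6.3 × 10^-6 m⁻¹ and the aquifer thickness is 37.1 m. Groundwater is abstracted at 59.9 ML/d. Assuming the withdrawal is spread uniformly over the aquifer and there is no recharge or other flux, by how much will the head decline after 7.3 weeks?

Δh ≈ 21.8 m

S = Ss × b = 6.3 × 10^-6 m⁻¹ × 37.1 m = 2.337 × 10^-4
Q = 59.9 ML/d = 59900 m³/d
t = 7.3 weeks = 51.1 d
ΔV = Q × t = 59900 m³/d × 51.1 d = 3.061 × 10^6 m³
Δh = ΔV / (S × A) = 3.061 × 10^6 / (2.337 × 10^-4 × 6.01 × 10^8) = 21.79 m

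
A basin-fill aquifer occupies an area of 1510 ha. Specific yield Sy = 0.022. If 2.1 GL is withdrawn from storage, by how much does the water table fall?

Δh ≈ 6.32 m

A = 1510 ha = 1.51 × 10^7 m²
ΔV = 2.1 GL = 2.1 × 10^6 m³
Δh = ΔV / (Sy × A) = 2.1 × 10^6 m³ / (0.022 × 1.51 × 10^7 m²) = 6.321 m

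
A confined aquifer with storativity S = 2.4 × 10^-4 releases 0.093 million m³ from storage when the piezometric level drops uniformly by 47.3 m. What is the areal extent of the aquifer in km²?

ΔV = 0.093 million m³ = 93000 m³
A = ΔV / (S × Δh) = 93000 / (2.4 × 10^-4 × 47.3) = 8.192 × 10^6 m²
A = 8.192 × 10^6 m² = 8.192 km²

A ≈ 8.19 km²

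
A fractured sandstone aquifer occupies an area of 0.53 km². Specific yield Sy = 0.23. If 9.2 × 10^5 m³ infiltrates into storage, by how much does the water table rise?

Δh ≈ 7.55 m

A = 0.53 km² = 5.3 × 10^5 m²
Δh = ΔV / (Sy × A) = 9.2 × 10^5 m³ / (0.23 × 5.3 × 10^5 m²) = 7.547 m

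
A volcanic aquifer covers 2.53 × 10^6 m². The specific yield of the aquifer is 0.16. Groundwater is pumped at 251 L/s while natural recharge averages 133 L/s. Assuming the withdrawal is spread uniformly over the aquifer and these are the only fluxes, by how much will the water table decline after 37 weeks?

Net abstraction = 251 − 133 = 118 L/s
Q_net = 118 L/s = 10200 m³/d
t = 37 weeks = 259 d
ΔV = Q × t = 10200 m³/d × 259 d = 2.641 × 10^6 m³
Δh = ΔV / (Sy × A) = 2.641 × 10^6 / (0.16 × 2.53 × 10^6) = 6.523 m

Δh ≈ 6.52 m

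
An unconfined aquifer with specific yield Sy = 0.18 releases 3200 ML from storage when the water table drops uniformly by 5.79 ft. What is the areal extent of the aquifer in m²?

Δh = 5.79 ft = 1.765 m
ΔV = 3200 ML = 3.2 × 10^6 m³
A = ΔV / (Sy × Δh) = 3.2 × 10^6 / (0.18 × 1.765) = 1.007 × 10^7 m²

A ≈ 1.01 × 10^7 m²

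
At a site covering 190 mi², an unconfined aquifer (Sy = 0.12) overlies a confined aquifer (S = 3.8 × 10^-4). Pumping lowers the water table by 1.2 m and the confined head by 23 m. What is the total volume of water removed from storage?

A = 190 mi² = 4.921 × 10^8 m²
Unconfined: ΔV_u = Sy × A × Δh_u = 0.12 × 4.921 × 10^8 × 1.2 = 7.086 × 10^7 m³
Confined: ΔV_c = S × A × Δh_c = 3.8 × 10^-4 × 4.921 × 10^8 × 23 = 4.301 × 10^6 m³
Total ΔV = 7.086 × 10^7 + 4.301 × 10^6 = 7.516 × 10^7 m³

ΔV ≈ 7.52 × 10^7 m³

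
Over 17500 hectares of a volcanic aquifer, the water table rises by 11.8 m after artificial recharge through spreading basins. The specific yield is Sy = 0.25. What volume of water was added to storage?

ΔV ≈ 5.16 × 10^8 m³

A = 17500 hectares = 1.75 × 10^8 m²
ΔV = Sy × A × Δh = 0.25 × 1.75 × 10^8 m² × 11.8 m = 5.163 × 10^8 m³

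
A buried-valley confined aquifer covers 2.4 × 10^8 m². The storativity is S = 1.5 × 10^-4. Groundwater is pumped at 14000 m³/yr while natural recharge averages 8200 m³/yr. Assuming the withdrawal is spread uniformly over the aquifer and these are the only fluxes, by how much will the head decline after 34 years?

Net abstraction = 14000 − 8200 = 5800 m³/yr
Q_net = 5800 m³/yr = 15.89 m³/d
t = 34 years = 12410 d
ΔV = Q × t = 15.89 m³/d × 12410 d = 1.972 × 10^5 m³
Δh = ΔV / (S × A) = 1.972 × 10^5 / (1.5 × 10^-4 × 2.4 × 10^8) = 5.478 m

Δh ≈ 5.48 m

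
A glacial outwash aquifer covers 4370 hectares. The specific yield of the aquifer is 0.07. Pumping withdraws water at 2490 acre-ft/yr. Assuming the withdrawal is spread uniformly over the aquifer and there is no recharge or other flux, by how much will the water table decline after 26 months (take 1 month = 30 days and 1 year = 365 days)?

A = 4370 hectares = 4.37 × 10^7 m²
Q = 2490 acre-ft/yr = 8415 m³/d
t = 26 months = 780 d
ΔV = Q × t = 8415 m³/d × 780 d = 6.563 × 10^6 m³
Δh = ΔV / (Sy × A) = 6.563 × 10^6 / (0.07 × 4.37 × 10^7) = 2.146 m

Δh ≈ 2.15 m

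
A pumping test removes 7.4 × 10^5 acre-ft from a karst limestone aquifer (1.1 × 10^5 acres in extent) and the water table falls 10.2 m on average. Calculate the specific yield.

Sy ≈ 0.2

A = 1.1 × 10^5 acres = 4.452 × 10^8 m²
ΔV = 7.4 × 10^5 acre-ft = 9.128 × 10^8 m³
Sy = ΔV / (A × Δh) = 9.128 × 10^8 m³ / (4.452 × 10^8 m² × 10.2 m) = 0.201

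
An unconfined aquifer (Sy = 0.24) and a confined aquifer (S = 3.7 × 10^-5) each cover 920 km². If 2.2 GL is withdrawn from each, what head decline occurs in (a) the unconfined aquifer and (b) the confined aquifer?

A = 920 km² = 9.2 × 10^8 m²
ΔV = 2.2 GL = 2.2 × 10^6 m³
Unconfined: Δh_u = ΔV/(Sy·A) = 2.2 × 10^6/(0.24 × 9.2 × 10^8) = 0.009964 m
Confined: Δh_c = ΔV/(S·A) = 2.2 × 10^6/(3.7 × 10^-5 × 9.2 × 10^8) = 64.63 m

Δh_u ≈ 0.00996 m; Δh_c ≈ 64.6 m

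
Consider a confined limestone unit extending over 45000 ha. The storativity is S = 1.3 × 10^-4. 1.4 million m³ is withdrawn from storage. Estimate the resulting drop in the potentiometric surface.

A = 45000 ha = 4.5 × 10^8 m²
ΔV = 1.4 million m³ = 1.4 × 10^6 m³
Δh = ΔV / (S × A) = 1.4 × 10^6 m³ / (1.3 × 10^-4 × 4.5 × 10^8 m²) = 23.93 m

Δh ≈ 23.9 m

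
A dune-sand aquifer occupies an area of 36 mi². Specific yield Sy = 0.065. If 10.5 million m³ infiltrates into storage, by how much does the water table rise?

Δh ≈ 1.73 m

A = 36 mi² = 9.324 × 10^7 m²
ΔV = 10.5 million m³ = 1.05 × 10^7 m³
Δh = ΔV / (Sy × A) = 1.05 × 10^7 m³ / (0.065 × 9.324 × 10^7 m²) = 1.733 m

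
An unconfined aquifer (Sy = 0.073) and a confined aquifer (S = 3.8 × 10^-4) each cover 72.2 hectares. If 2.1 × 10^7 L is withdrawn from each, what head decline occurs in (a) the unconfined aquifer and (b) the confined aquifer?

A = 72.2 hectares = 7.22 × 10^5 m²
ΔV = 2.1 × 10^7 L = 21000 m³
Unconfined: Δh_u = ΔV/(Sy·A) = 21000/(0.073 × 7.22 × 10^5) = 0.3984 m
Confined: Δh_c = ΔV/(S·A) = 21000/(3.8 × 10^-4 × 7.22 × 10^5) = 76.54 m

Δh_u ≈ 0.398 m; Δh_c ≈ 76.5 m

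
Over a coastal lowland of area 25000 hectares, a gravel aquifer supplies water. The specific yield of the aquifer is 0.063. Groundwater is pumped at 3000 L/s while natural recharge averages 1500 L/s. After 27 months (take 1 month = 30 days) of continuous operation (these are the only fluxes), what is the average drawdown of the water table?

A = 25000 hectares = 2.5 × 10^8 m²
Net abstraction = 3000 − 1500 = 1500 L/s
Q_net = 1500 L/s = 1.296 × 10^5 m³/d
t = 27 months = 810 d
ΔV = Q × t = 1.296 × 10^5 m³/d × 810 d = 1.05 × 10^8 m³
Δh = ΔV / (Sy × A) = 1.05 × 10^8 / (0.063 × 2.5 × 10^8) = 6.665 m

Δh ≈ 6.67 m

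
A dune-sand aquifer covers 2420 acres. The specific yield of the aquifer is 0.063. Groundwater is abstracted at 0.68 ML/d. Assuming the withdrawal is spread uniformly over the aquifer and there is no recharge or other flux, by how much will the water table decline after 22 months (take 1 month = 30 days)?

Δh ≈ 0.727 m

A = 2420 acres = 9.793 × 10^6 m²
Q = 0.68 ML/d = 680 m³/d
t = 22 months = 660 d
ΔV = Q × t = 680 m³/d × 660 d = 4.488 × 10^5 m³
Δh = ΔV / (Sy × A) = 4.488 × 10^5 / (0.063 × 9.793 × 10^6) = 0.7274 m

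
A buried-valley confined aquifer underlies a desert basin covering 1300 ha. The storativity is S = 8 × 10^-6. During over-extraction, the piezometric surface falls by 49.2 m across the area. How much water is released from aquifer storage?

ΔV ≈ 5120 m³

A = 1300 ha = 1.3 × 10^7 m²
ΔV = S × A × Δh = 8 × 10^-6 × 1.3 × 10^7 m² × 49.2 m = 5117 m³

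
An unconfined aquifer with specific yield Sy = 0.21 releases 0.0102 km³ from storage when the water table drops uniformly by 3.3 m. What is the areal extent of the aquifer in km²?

ΔV = 0.0102 km³ = 1.02 × 10^7 m³
A = ΔV / (Sy × Δh) = 1.02 × 10^7 / (0.21 × 3.3) = 1.472 × 10^7 m²
A = 1.472 × 10^7 m² = 14.72 km²

A ≈ 14.7 km²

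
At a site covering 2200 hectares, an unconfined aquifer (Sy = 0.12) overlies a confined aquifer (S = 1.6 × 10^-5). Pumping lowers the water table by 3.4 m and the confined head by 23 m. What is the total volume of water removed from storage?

A = 2200 hectares = 2.2 × 10^7 m²
Unconfined: ΔV_u = Sy × A × Δh_u = 0.12 × 2.2 × 10^7 × 3.4 = 8.976 × 10^6 m³
Confined: ΔV_c = S × A × Δh_c = 1.6 × 10^-5 × 2.2 × 10^7 × 23 = 8096 m³
Total ΔV = 8.976 × 10^6 + 8096 = 8.984 × 10^6 m³

ΔV ≈ 8.98 × 10^6 m³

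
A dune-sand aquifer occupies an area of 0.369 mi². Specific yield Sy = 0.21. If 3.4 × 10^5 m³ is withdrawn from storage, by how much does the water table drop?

Δh ≈ 1.69 m

A = 0.369 mi² = 9.557 × 10^5 m²
Δh = ΔV / (Sy × A) = 3.4 × 10^5 m³ / (0.21 × 9.557 × 10^5 m²) = 1.694 m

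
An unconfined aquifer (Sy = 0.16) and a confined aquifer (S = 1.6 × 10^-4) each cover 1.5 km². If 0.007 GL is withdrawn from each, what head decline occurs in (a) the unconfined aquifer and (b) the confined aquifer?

A = 1.5 km² = 1.5 × 10^6 m²
ΔV = 0.007 GL = 7000 m³
Unconfined: Δh_u = ΔV/(Sy·A) = 7000/(0.16 × 1.5 × 10^6) = 0.02917 m
Confined: Δh_c = ΔV/(S·A) = 7000/(1.6 × 10^-4 × 1.5 × 10^6) = 29.17 m

Δh_u ≈ 0.0292 m; Δh_c ≈ 29.2 m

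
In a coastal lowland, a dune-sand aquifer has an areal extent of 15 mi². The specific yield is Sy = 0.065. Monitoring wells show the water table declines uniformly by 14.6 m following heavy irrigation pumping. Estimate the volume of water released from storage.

ΔV ≈ 3.69 × 10^7 m³

A = 15 mi² = 3.885 × 10^7 m²
ΔV = Sy × A × Δh = 0.065 × 3.885 × 10^7 m² × 14.6 m = 3.687 × 10^7 m³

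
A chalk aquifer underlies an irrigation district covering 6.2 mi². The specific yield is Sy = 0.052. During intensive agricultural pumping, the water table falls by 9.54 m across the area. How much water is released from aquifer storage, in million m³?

ΔV ≈ 7.97 million m³

A = 6.2 mi² = 1.606 × 10^7 m²
ΔV = Sy × A × Δh = 0.052 × 1.606 × 10^7 m² × 9.54 m = 7.966 × 10^6 m³
ΔV = 7.966 × 10^6 m³ = 7.966 million m³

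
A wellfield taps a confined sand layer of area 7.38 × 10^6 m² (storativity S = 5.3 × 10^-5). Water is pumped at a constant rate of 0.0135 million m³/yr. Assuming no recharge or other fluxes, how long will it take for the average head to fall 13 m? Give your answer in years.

t ≈ 0.377 years

ΔV = S × A × Δh = 5.3 × 10^-5 × 7.38 × 10^6 × 13 = 5085 m³
Q = 0.0135 million m³/yr = 36.99 m³/d
t = ΔV / Q = 5085 m³ / 36.99 m³/d = 137.5 d
t = 137.5 d ≈ 0.3767 years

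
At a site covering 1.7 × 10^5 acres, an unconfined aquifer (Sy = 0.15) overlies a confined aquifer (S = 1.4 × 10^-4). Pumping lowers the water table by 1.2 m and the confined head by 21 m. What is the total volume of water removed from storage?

A = 1.7 × 10^5 acres = 6.88 × 10^8 m²
Unconfined: ΔV_u = Sy × A × Δh_u = 0.15 × 6.88 × 10^8 × 1.2 = 1.238 × 10^8 m³
Confined: ΔV_c = S × A × Δh_c = 1.4 × 10^-4 × 6.88 × 10^8 × 21 = 2.023 × 10^6 m³
Total ΔV = 1.238 × 10^8 + 2.023 × 10^6 = 1.259 × 10^8 m³

ΔV ≈ 1.26 × 10^8 m³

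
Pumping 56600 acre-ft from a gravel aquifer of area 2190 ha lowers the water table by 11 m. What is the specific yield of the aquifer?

Sy ≈ 0.29

A = 2190 ha = 2.19 × 10^7 m²
ΔV = 56600 acre-ft = 6.982 × 10^7 m³
Sy = ΔV / (A × Δh) = 6.982 × 10^7 m³ / (2.19 × 10^7 m² × 11 m) = 0.2898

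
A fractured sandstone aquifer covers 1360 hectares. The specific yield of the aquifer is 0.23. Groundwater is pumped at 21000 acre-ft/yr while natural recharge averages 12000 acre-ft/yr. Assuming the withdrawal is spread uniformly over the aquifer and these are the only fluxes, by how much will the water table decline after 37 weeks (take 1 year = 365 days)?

Δh ≈ 2.52 m

A = 1360 hectares = 1.36 × 10^7 m²
Net abstraction = 21000 − 12000 = 9000 acre-ft/yr
Q_net = 9000 acre-ft/yr = 30410 m³/d
t = 37 weeks = 259 d
ΔV = Q × t = 30410 m³/d × 259 d = 7.877 × 10^6 m³
Δh = ΔV / (Sy × A) = 7.877 × 10^6 / (0.23 × 1.36 × 10^7) = 2.518 m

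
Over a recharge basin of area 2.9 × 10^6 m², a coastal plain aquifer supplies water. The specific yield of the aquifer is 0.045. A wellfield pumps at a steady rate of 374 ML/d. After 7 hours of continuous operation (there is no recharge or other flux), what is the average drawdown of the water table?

Δh ≈ 0.836 m

Q = 374 ML/d = 3.74 × 10^5 m³/d
t = 7 hours = 0.2917 d
ΔV = Q × t = 3.74 × 10^5 m³/d × 0.2917 d = 1.091 × 10^5 m³
Δh = ΔV / (Sy × A) = 1.091 × 10^5 / (0.045 × 2.9 × 10^6) = 0.8359 m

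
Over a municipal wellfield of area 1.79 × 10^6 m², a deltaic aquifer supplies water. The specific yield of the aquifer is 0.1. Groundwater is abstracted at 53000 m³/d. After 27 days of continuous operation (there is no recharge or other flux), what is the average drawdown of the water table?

Δh ≈ 7.99 m

ΔV = Q × t = 53000 m³/d × 27 d = 1.431 × 10^6 m³
Δh = ΔV / (Sy × A) = 1.431 × 10^6 / (0.1 × 1.79 × 10^6) = 7.994 m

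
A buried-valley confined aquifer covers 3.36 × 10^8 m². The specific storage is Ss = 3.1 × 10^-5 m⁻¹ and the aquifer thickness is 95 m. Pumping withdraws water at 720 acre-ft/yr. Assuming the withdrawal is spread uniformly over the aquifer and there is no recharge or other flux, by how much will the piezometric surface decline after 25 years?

Δh ≈ 22.4 m

S = Ss × b = 3.1 × 10^-5 m⁻¹ × 95 m = 2.945 × 10^-3
Q = 720 acre-ft/yr = 2433 m³/d
t = 25 years = 9125 d
ΔV = Q × t = 2433 m³/d × 9125 d = 2.22 × 10^7 m³
Δh = ΔV / (S × A) = 2.22 × 10^7 / (0.002945 × 3.36 × 10^8) = 22.44 m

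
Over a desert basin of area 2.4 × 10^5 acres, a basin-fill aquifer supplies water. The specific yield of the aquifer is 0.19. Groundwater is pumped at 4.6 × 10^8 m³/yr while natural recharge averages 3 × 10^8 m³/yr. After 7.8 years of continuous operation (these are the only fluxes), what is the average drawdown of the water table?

A = 2.4 × 10^5 acres = 9.712 × 10^8 m²
Net abstraction = 4.6 × 10^8 − 3 × 10^8 = 1.6 × 10^8 m³/yr
Q_net = 1.6 × 10^8 m³/yr = 4.384 × 10^5 m³/d
t = 7.8 years = 2847 d
ΔV = Q × t = 4.384 × 10^5 m³/d × 2847 d = 1.248 × 10^9 m³
Δh = ΔV / (Sy × A) = 1.248 × 10^9 / (0.19 × 9.712 × 10^8) = 6.763 m

Δh ≈ 6.76 m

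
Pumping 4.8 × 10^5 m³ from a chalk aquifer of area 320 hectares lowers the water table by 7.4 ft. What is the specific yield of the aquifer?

A = 320 hectares = 3.2 × 10^6 m²
Δh = 7.4 ft = 2.256 m
Sy = ΔV / (A × Δh) = 4.8 × 10^5 m³ / (3.2 × 10^6 m² × 2.256 m) = 0.0665

Sy ≈ 0.067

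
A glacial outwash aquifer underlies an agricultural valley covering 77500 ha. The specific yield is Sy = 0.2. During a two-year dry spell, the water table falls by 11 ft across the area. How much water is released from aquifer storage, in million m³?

A = 77500 ha = 7.75 × 10^8 m²
Δh = 11 ft = 3.353 m
ΔV = Sy × A × Δh = 0.2 × 7.75 × 10^8 m² × 3.353 m = 5.197 × 10^8 m³
ΔV = 5.197 × 10^8 m³ = 519.7 million m³

ΔV ≈ 520 million m³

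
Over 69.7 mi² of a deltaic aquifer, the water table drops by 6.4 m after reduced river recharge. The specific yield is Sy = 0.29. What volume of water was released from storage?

A = 69.7 mi² = 1.805 × 10^8 m²
ΔV = Sy × A × Δh = 0.29 × 1.805 × 10^8 m² × 6.4 m = 3.35 × 10^8 m³

ΔV ≈ 3.35 × 10^8 m³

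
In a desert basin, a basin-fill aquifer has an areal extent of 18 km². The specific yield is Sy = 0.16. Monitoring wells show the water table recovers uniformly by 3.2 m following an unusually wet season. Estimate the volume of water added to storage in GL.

A = 18 km² = 1.8 × 10^7 m²
ΔV = Sy × A × Δh = 0.16 × 1.8 × 10^7 m² × 3.2 m = 9.216 × 10^6 m³
ΔV = 9.216 × 10^6 m³ = 9.216 GL

ΔV ≈ 9.22 GL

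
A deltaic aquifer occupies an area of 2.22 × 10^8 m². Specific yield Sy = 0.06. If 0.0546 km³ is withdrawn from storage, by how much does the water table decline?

ΔV = 0.0546 km³ = 5.46 × 10^7 m³
Δh = ΔV / (Sy × A) = 5.46 × 10^7 m³ / (0.06 × 2.22 × 10^8 m²) = 4.099 m

Δh ≈ 4.1 m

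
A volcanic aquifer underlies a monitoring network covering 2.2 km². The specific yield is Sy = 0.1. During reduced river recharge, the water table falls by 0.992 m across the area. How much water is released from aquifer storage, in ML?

ΔV ≈ 218 ML

A = 2.2 km² = 2.2 × 10^6 m²
ΔV = Sy × A × Δh = 0.1 × 2.2 × 10^6 m² × 0.992 m = 2.182 × 10^5 m³
ΔV = 2.182 × 10^5 m³ = 218.2 ML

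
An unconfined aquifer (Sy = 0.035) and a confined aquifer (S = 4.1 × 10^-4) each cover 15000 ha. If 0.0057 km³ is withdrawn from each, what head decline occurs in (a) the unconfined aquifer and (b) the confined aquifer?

A = 15000 ha = 1.5 × 10^8 m²
ΔV = 0.0057 km³ = 5.7 × 10^6 m³
Unconfined: Δh_u = ΔV/(Sy·A) = 5.7 × 10^6/(0.035 × 1.5 × 10^8) = 1.086 m
Confined: Δh_c = ΔV/(S·A) = 5.7 × 10^6/(4.1 × 10^-4 × 1.5 × 10^8) = 92.68 m

Δh_u ≈ 1.09 m; Δh_c ≈ 92.7 m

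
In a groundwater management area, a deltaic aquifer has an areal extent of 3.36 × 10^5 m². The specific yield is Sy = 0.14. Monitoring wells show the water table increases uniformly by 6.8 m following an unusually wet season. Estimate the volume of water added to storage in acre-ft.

ΔV ≈ 259 acre-ft

ΔV = Sy × A × Δh = 0.14 × 3.36 × 10^5 m² × 6.8 m = 3.199 × 10^5 m³
ΔV = 3.199 × 10^5 m³ = 259.3 acre-ft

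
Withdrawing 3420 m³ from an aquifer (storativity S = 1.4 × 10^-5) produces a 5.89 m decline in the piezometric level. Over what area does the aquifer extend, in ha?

A ≈ 4150 ha

A = ΔV / (S × Δh) = 3420 / (1.4 × 10^-5 × 5.89) = 4.147 × 10^7 m²
A = 4.147 × 10^7 m² = 4147 ha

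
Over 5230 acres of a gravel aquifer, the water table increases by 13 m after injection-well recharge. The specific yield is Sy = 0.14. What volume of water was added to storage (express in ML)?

ΔV ≈ 38500 ML

A = 5230 acres = 2.117 × 10^7 m²
ΔV = Sy × A × Δh = 0.14 × 2.117 × 10^7 m² × 13 m = 3.852 × 10^7 m³
ΔV = 3.852 × 10^7 m³ = 38520 ML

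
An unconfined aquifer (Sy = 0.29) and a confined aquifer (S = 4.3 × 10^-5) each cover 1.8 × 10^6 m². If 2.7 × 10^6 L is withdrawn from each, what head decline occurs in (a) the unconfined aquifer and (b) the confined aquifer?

ΔV = 2.7 × 10^6 L = 2700 m³
Unconfined: Δh_u = ΔV/(Sy·A) = 2700/(0.29 × 1.8 × 10^6) = 0.005172 m
Confined: Δh_c = ΔV/(S·A) = 2700/(4.3 × 10^-5 × 1.8 × 10^6) = 34.88 m

Δh_u ≈ 0.00517 m; Δh_c ≈ 34.9 m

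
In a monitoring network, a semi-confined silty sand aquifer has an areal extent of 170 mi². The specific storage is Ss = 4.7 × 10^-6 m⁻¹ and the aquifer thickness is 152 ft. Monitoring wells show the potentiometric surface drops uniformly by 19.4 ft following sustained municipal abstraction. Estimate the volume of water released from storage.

b = 152 ft = 46.33 m
S = Ss × b = 4.7 × 10^-6 m⁻¹ × 46.33 m = 2.177 × 10^-4
A = 170 mi² = 4.403 × 10^8 m²
Δh = 19.4 ft = 5.913 m
ΔV = S × A × Δh = 2.177 × 10^-4 × 4.403 × 10^8 m² × 5.913 m = 5.669 × 10^5 m³

ΔV ≈ 5.67 × 10^5 m³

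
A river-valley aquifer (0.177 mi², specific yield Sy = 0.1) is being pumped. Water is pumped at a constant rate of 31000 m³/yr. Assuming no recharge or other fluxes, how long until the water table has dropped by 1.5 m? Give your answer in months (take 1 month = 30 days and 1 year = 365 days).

t ≈ 27 months

A = 0.177 mi² = 4.584 × 10^5 m²
ΔV = Sy × A × Δh = 0.1 × 4.584 × 10^5 × 1.5 = 68760 m³
Q = 31000 m³/yr = 84.93 m³/d
t = ΔV / Q = 68760 m³ / 84.93 m³/d = 809.6 d
t = 809.6 d ≈ 26.99 months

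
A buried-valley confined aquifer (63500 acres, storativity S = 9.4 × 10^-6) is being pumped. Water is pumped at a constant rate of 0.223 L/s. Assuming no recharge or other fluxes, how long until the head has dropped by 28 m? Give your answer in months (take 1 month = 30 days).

A = 63500 acres = 2.57 × 10^8 m²
ΔV = S × A × Δh = 9.4 × 10^-6 × 2.57 × 10^8 × 28 = 67640 m³
Q = 0.223 L/s = 19.27 m³/d
t = ΔV / Q = 67640 m³ / 19.27 m³/d = 3510 d
t = 3510 d ≈ 117 months

t ≈ 117 months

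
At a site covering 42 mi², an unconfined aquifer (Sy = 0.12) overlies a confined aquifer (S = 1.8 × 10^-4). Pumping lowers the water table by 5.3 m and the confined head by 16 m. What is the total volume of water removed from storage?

A = 42 mi² = 1.088 × 10^8 m²
Unconfined: ΔV_u = Sy × A × Δh_u = 0.12 × 1.088 × 10^8 × 5.3 = 6.918 × 10^7 m³
Confined: ΔV_c = S × A × Δh_c = 1.8 × 10^-4 × 1.088 × 10^8 × 16 = 3.133 × 10^5 m³
Total ΔV = 6.918 × 10^7 + 3.133 × 10^5 = 6.95 × 10^7 m³

ΔV ≈ 6.95 × 10^7 m³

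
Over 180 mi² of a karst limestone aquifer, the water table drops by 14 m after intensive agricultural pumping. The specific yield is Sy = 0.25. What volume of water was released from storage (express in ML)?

A = 180 mi² = 4.662 × 10^8 m²
ΔV = Sy × A × Δh = 0.25 × 4.662 × 10^8 m² × 14 m = 1.632 × 10^9 m³
ΔV = 1.632 × 10^9 m³ = 1.632 × 10^6 ML

ΔV ≈ 1.63 × 10^6 ML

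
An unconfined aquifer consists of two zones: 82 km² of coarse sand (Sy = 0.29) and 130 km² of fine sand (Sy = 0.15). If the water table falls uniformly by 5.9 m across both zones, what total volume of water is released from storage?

ΔV ≈ 2.55 × 10^8 m³

A₁ = 82 km² = 8.2 × 10^7 m²; A₂ = 130 km² = 1.3 × 10^8 m²
ΔV₁ = 0.29 × 8.2 × 10^7 × 5.9 = 1.403 × 10^8 m³
ΔV₂ = 0.15 × 1.3 × 10^8 × 5.9 = 1.151 × 10^8 m³
ΔV = ΔV₁ + ΔV₂ = 2.554 × 10^8 m³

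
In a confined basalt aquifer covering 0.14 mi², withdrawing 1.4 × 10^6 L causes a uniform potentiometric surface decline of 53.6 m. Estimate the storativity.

S ≈ 7.2 × 10^-5

A = 0.14 mi² = 3.626 × 10^5 m²
ΔV = 1.4 × 10^6 L = 1400 m³
S = ΔV / (A × Δh) = 1400 m³ / (3.626 × 10^5 m² × 53.6 m) = 7.203 × 10^-5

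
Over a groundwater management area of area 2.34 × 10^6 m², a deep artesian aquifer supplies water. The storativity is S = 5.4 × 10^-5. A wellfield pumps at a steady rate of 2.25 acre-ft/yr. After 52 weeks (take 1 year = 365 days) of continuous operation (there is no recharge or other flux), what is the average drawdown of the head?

Δh ≈ 21.9 m

Q = 2.25 acre-ft/yr = 7.604 m³/d
t = 52 weeks = 364 d
ΔV = Q × t = 7.604 m³/d × 364 d = 2768 m³
Δh = ΔV / (S × A) = 2768 / (5.4 × 10^-5 × 2.34 × 10^6) = 21.9 m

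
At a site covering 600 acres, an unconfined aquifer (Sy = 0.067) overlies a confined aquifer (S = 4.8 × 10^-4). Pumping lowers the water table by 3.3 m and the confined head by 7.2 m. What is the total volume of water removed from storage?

A = 600 acres = 2.428 × 10^6 m²
Unconfined: ΔV_u = Sy × A × Δh_u = 0.067 × 2.428 × 10^6 × 3.3 = 5.369 × 10^5 m³
Confined: ΔV_c = S × A × Δh_c = 4.8 × 10^-4 × 2.428 × 10^6 × 7.2 = 8392 m³
Total ΔV = 5.369 × 10^5 + 8392 = 5.452 × 10^5 m³

ΔV ≈ 5.45 × 10^5 m³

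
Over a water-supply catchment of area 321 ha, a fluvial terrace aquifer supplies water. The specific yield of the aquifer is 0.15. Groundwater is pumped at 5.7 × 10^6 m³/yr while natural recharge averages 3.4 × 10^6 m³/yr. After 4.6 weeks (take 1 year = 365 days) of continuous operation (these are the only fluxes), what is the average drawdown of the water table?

Δh ≈ 0.421 m

A = 321 ha = 3.21 × 10^6 m²
Net abstraction = 5.7 × 10^6 − 3.4 × 10^6 = 2.3 × 10^6 m³/yr
Q_net = 2.3 × 10^6 m³/yr = 6301 m³/d
t = 4.6 weeks = 32.2 d
ΔV = Q × t = 6301 m³/d × 32.2 d = 2.029 × 10^5 m³
Δh = ΔV / (Sy × A) = 2.029 × 10^5 / (0.15 × 3.21 × 10^6) = 0.4214 m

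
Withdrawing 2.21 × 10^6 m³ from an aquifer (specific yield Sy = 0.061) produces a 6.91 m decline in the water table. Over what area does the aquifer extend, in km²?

A ≈ 5.24 km²

A = ΔV / (Sy × Δh) = 2.21 × 10^6 / (0.061 × 6.91) = 5.243 × 10^6 m²
A = 5.243 × 10^6 m² = 5.243 km²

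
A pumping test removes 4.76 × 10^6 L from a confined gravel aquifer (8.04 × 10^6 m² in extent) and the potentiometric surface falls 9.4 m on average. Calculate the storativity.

S ≈ 6.3 × 10^-5

ΔV = 4.76 × 10^6 L = 4760 m³
S = ΔV / (A × Δh) = 4760 m³ / (8.04 × 10^6 m² × 9.4 m) = 6.298 × 10^-5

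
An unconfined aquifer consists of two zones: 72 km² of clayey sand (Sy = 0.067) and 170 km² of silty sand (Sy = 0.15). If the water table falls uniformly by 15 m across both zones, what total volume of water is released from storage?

A₁ = 72 km² = 7.2 × 10^7 m²; A₂ = 170 km² = 1.7 × 10^8 m²
ΔV₁ = 0.067 × 7.2 × 10^7 × 15 = 7.236 × 10^7 m³
ΔV₂ = 0.15 × 1.7 × 10^8 × 15 = 3.825 × 10^8 m³
ΔV = ΔV₁ + ΔV₂ = 4.549 × 10^8 m³

ΔV ≈ 4.55 × 10^8 m³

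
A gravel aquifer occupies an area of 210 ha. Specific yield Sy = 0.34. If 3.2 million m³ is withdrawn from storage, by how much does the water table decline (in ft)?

Δh ≈ 14.7 ft

A = 210 ha = 2.1 × 10^6 m²
ΔV = 3.2 million m³ = 3.2 × 10^6 m³
Δh = ΔV / (Sy × A) = 3.2 × 10^6 m³ / (0.34 × 2.1 × 10^6 m²) = 4.482 m
Δh = 4.482 m = 14.7 ft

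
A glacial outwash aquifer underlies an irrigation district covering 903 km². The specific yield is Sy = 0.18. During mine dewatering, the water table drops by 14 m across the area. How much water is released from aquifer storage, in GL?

A = 903 km² = 9.03 × 10^8 m²
ΔV = Sy × A × Δh = 0.18 × 9.03 × 10^8 m² × 14 m = 2.276 × 10^9 m³
ΔV = 2.276 × 10^9 m³ = 2276 GL

ΔV ≈ 2280 GL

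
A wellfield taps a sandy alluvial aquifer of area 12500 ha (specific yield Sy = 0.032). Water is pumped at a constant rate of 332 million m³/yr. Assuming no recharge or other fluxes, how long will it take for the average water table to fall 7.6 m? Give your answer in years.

A = 12500 ha = 1.25 × 10^8 m²
ΔV = Sy × A × Δh = 0.032 × 1.25 × 10^8 × 7.6 = 3.04 × 10^7 m³
Q = 332 million m³/yr = 9.096 × 10^5 m³/d
t = ΔV / Q = 3.04 × 10^7 m³ / 9.096 × 10^5 m³/d = 33.42 d
t = 33.42 d ≈ 0.09157 years

t ≈ 0.0916 years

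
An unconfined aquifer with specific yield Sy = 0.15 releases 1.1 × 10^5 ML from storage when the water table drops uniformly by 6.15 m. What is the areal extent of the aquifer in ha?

A ≈ 11900 ha

ΔV = 1.1 × 10^5 ML = 1.1 × 10^8 m³
A = ΔV / (Sy × Δh) = 1.1 × 10^8 / (0.15 × 6.15) = 1.192 × 10^8 m²
A = 1.192 × 10^8 m² = 11920 ha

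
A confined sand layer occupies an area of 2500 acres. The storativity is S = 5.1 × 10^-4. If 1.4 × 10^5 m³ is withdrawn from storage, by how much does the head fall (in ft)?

A = 2500 acres = 1.012 × 10^7 m²
Δh = ΔV / (S × A) = 1.4 × 10^5 m³ / (5.1 × 10^-4 × 1.012 × 10^7 m²) = 27.13 m
Δh = 27.13 m = 89.02 ft

Δh ≈ 89 ft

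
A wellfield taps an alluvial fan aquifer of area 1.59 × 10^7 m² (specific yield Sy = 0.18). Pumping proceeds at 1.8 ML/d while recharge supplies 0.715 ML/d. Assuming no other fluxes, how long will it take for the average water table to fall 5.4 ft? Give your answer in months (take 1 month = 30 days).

Δh = 5.4 ft = 1.646 m
ΔV = Sy × A × Δh = 0.18 × 1.59 × 10^7 × 1.646 = 4.711 × 10^6 m³
Net withdrawal = 1.8 − 0.715 = 1.085 ML/d = 1085 m³/d
t = ΔV / Q = 4.711 × 10^6 m³ / 1085 m³/d = 4342 d
t = 4342 d ≈ 144.7 months

t ≈ 145 months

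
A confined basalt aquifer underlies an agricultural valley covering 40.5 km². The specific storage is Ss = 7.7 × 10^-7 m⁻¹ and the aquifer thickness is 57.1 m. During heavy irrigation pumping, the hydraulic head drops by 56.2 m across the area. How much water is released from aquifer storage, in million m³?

ΔV ≈ 0.1 million m³

S = Ss × b = 7.7 × 10^-7 m⁻¹ × 57.1 m = 4.397 × 10^-5
A = 40.5 km² = 4.05 × 10^7 m²
ΔV = S × A × Δh = 4.397 × 10^-5 × 4.05 × 10^7 m² × 56.2 m = 1.001 × 10^5 m³
ΔV = 1.001 × 10^5 m³ = 0.1001 million m³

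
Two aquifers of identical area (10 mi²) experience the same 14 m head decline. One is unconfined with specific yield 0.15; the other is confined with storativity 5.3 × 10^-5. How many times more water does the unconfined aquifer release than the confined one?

A = 10 mi² = 2.59 × 10^7 m²
Unconfined: ΔV_u = Sy × A × Δh = 0.15 × 2.59 × 10^7 × 14 = 5.439 × 10^7 m³
Confined: ΔV_c = S × A × Δh = 5.3 × 10^-5 × 2.59 × 10^7 × 14 = 19220 m³
Ratio = ΔV_u / ΔV_c = Sy / S = 0.15 / 5.3 × 10^-5 = 2830

ΔV_u / ΔV_c ≈ 2830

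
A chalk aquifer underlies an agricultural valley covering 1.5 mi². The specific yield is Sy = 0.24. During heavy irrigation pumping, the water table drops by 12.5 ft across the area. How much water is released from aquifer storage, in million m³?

A = 1.5 mi² = 3.885 × 10^6 m²
Δh = 12.5 ft = 3.81 m
ΔV = Sy × A × Δh = 0.24 × 3.885 × 10^6 m² × 3.81 m = 3.552 × 10^6 m³
ΔV = 3.552 × 10^6 m³ = 3.552 million m³

ΔV ≈ 3.55 million m³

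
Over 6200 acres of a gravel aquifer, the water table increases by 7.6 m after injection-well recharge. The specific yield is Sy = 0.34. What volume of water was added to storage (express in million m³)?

ΔV ≈ 64.8 million m³

A = 6200 acres = 2.509 × 10^7 m²
ΔV = Sy × A × Δh = 0.34 × 2.509 × 10^7 m² × 7.6 m = 6.483 × 10^7 m³
ΔV = 6.483 × 10^7 m³ = 64.83 million m³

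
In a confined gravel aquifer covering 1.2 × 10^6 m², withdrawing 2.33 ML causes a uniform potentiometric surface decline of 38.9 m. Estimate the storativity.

ΔV = 2.33 ML = 2330 m³
S = ΔV / (A × Δh) = 2330 m³ / (1.2 × 10^6 m² × 38.9 m) = 4.991 × 10^-5

S ≈ 5 × 10^-5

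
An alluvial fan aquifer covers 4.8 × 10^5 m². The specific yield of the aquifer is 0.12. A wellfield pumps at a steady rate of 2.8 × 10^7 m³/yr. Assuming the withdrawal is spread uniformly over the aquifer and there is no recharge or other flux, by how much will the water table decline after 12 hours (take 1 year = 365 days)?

Δh ≈ 0.666 m

Q = 2.8 × 10^7 m³/yr = 76710 m³/d
t = 12 hours = 0.5 d
ΔV = Q × t = 76710 m³/d × 0.5 d = 38360 m³
Δh = ΔV / (Sy × A) = 38360 / (0.12 × 4.8 × 10^5) = 0.6659 m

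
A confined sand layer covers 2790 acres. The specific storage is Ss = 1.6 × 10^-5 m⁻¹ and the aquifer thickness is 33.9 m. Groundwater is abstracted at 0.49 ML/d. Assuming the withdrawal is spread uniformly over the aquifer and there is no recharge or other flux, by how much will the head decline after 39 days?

Δh ≈ 3.12 m

S = Ss × b = 1.6 × 10^-5 m⁻¹ × 33.9 m = 5.424 × 10^-4
A = 2790 acres = 1.129 × 10^7 m²
Q = 0.49 ML/d = 490 m³/d
ΔV = Q × t = 490 m³/d × 39 d = 19110 m³
Δh = ΔV / (S × A) = 19110 / (5.424 × 10^-4 × 1.129 × 10^7) = 3.12 m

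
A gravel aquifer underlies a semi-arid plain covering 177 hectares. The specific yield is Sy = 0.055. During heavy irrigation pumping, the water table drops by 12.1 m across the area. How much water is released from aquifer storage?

A = 177 hectares = 1.77 × 10^6 m²
ΔV = Sy × A × Δh = 0.055 × 1.77 × 10^6 m² × 12.1 m = 1.178 × 10^6 m³

ΔV ≈ 1.18 × 10^6 m³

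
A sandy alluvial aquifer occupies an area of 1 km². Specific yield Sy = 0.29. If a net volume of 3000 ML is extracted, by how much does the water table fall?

Δh ≈ 10.3 m

A = 1 km² = 1 × 10^6 m²
ΔV = 3000 ML = 3 × 10^6 m³
Δh = ΔV / (Sy × A) = 3 × 10^6 m³ / (0.29 × 1 × 10^6 m²) = 10.34 m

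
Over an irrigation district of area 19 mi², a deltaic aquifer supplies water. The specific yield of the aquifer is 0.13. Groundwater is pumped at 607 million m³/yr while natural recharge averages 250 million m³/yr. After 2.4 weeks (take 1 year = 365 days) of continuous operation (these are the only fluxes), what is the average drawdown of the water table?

A = 19 mi² = 4.921 × 10^7 m²
Net abstraction = 607 − 250 = 357 million m³/yr
Q_net = 357 million m³/yr = 9.781 × 10^5 m³/d
t = 2.4 weeks = 16.8 d
ΔV = Q × t = 9.781 × 10^5 m³/d × 16.8 d = 1.643 × 10^7 m³
Δh = ΔV / (Sy × A) = 1.643 × 10^7 / (0.13 × 4.921 × 10^7) = 2.569 m

Δh ≈ 2.57 m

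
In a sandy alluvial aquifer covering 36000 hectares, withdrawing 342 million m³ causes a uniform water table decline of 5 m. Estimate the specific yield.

Sy ≈ 0.19

A = 36000 hectares = 3.6 × 10^8 m²
ΔV = 342 million m³ = 3.42 × 10^8 m³
Sy = ΔV / (A × Δh) = 3.42 × 10^8 m³ / (3.6 × 10^8 m² × 5 m) = 0.19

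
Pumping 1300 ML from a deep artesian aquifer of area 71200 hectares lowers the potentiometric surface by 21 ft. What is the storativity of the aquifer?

S ≈ 2.9 × 10^-4

A = 71200 hectares = 7.12 × 10^8 m²
Δh = 21 ft = 6.401 m
ΔV = 1300 ML = 1.3 × 10^6 m³
S = ΔV / (A × Δh) = 1.3 × 10^6 m³ / (7.12 × 10^8 m² × 6.401 m) = 2.853 × 10^-4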